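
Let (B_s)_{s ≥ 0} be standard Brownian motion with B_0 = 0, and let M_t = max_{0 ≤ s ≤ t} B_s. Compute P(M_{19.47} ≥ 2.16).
P(M_{19.47} ≥ 2.16) = 2·P(B_{19.47} ≥ 2.16) = 2(1 − Φ(2.16/√19.47)) ≈ 0.6245

By the reflection principle for Brownian motion, P(M_t ≥ a) = 2 · P(B_t ≥ a) for a ≥ 0. Since B_t ~ N(0, t), P(B_t ≥ 2.16) = 1 − Φ(2.16/√t) = 1 − Φ(2.16/√19.47) = 1 − Φ(0.4895). So
  P(M_{19.47} ≥ 2.16) = 2(1 − Φ(0.4895)) ≈ 0.6245.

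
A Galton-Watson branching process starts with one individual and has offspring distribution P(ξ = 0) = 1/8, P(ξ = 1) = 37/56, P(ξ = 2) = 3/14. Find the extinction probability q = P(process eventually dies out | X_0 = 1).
q = 7/12

The pgf is f(s) = 1/8 + 37/56·s + 3/14·s². The extinction probability q is the smallest fixed point of f in [0, 1]. Setting s = f(s):
  3/14·s² + (37/56 − 1)·s + 1/8 = 0
  3/14·s² − (1/8 + 3/14)·s + 1/8 = 0
which factors as (s − 1)·(3/14·s − 1/8) = 0, giving roots s = 1 and s = (1/8)/(3/14) = 7/12.
Mean offspring μ = 37/56 + 2·3/14 = 61/56 > 1 (supercritical), so q < 1. The extinction probability is the smaller root: q = (1/8)/(3/14) = 7/12.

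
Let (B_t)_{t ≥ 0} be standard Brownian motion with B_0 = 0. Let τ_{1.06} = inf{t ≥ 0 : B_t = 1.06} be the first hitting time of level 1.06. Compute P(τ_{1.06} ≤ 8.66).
P(τ_{1.06} ≤ 8.66) = 2(1 − Φ(1.06/√8.66)) = 2(1 − Φ(0.3602)) ≈ 0.7187

By the reflection principle for standard BM, P(τ_b ≤ t) = 2 · P(B_t ≥ b). Since B_t ~ N(0, t), P(B_t ≥ 1.06) = 1 − Φ(1.06/√t) = 1 − Φ(1.06/√8.66) = 1 − Φ(0.3602) ≈ 0.35935. Doubling: P(τ_{1.06} ≤ 8.66) ≈ 2 · 0.35935 = 0.71870 ≈ 0.7187.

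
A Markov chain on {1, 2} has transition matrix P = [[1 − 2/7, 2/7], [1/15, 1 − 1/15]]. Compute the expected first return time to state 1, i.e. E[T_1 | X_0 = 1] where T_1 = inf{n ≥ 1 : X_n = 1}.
E[T_1 | X_0 = 1] = 1/π_1 = 37/7

For an irreducible recurrent Markov chain with stationary distribution π, E[T_i | X_0 = i] = 1/π_i (Kac's formula). Here π_1 = (1/15)/(2/7 + 1/15) = (1/15)/(37/105) = 7/37, so E[T_1 | X_0 = 1] = 1/π_1 = (2/7 + 1/15)/(1/15) = (37/105)/(1/15) = 37/7.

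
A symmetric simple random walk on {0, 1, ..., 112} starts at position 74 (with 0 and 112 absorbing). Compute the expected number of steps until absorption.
E[τ | X_0 = 74] = 2812

Let v_k = E[τ | X_0 = k]. Boundary: v_0 = v_112 = 0. Recurrence: v_k = 1 + (v_{k-1} + v_{k+1})/2 for 1 ≤ k ≤ 111. The particular solution to v_k − (v_{k-1} + v_{k+1})/2 = 1 is v_k = −k^2. Adding homogeneous solution A + B k and matching boundaries gives v_k = k (112 − k). Substituting k = 74: v_74 = 74 · 38 = 2812.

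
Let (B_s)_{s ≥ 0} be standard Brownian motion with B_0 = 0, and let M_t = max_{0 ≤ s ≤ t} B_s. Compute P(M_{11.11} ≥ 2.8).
P(M_{11.11} ≥ 2.8) = 2·P(B_{11.11} ≥ 2.8) = 2(1 − Φ(2.8/√11.11)) ≈ 0.4009

By the reflection principle for Brownian motion, P(M_t ≥ a) = 2 · P(B_t ≥ a) for a ≥ 0. Since B_t ~ N(0, t), P(B_t ≥ 2.8) = 1 − Φ(2.8/√t) = 1 − Φ(2.8/√11.11) = 1 − Φ(0.8400). So
  P(M_{11.11} ≥ 2.8) = 2(1 − Φ(0.8400)) ≈ 0.4009.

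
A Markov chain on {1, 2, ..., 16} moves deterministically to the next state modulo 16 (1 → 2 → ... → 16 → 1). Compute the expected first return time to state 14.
E[T_14 | X_0 = 14] = 16

The chain cycles deterministically, so starting at state 14 it returns in exactly 16 steps. Equivalently, the stationary distribution is uniform π_j = 1/16 for every state j, so by Kac's formula E[T_14] = 1/π_14 = 16.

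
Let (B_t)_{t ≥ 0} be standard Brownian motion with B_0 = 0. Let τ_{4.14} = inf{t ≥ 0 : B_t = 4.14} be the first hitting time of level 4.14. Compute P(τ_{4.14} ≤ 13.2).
P(τ_{4.14} ≤ 13.2) = 2(1 − Φ(4.14/√13.2)) = 2(1 − Φ(1.1395)) ≈ 0.2545

By the reflection principle for standard BM, P(τ_b ≤ t) = 2 · P(B_t ≥ b). Since B_t ~ N(0, t), P(B_t ≥ 4.14) = 1 − Φ(4.14/√t) = 1 − Φ(4.14/√13.2) = 1 − Φ(1.1395) ≈ 0.12725. Doubling: P(τ_{4.14} ≤ 13.2) ≈ 2 · 0.12725 = 0.25450 ≈ 0.2545.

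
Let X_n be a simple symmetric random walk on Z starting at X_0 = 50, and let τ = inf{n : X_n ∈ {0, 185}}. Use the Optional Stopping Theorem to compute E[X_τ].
E[X_τ] = 50

X_n is a martingale and τ is a bounded-mean stopping time (indeed τ is finite a.s. with bounded expectation since the walk is in a bounded region). By the OST, E[X_τ] = E[X_0] = 50. Equivalently: E[X_τ] = 185 · P(hit 185 first) + 0 · P(hit 0 first) = 185 · (50/185) = 50.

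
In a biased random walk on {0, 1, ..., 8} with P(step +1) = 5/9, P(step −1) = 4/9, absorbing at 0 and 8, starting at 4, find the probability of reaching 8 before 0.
P(hit 8 before 0) = (1 − (4/5)^4) / (1 − (4/5)^8) = 625/881

Let u_k denote P(reach 8 before 0 | start at k). Boundary: u_0 = 0, u_8 = 1. Recurrence: u_k = 5/9·u_{k+1} + 4/9·u_{k-1} for 1 ≤ k ≤ 7. Try u_k = A + B·r^k with r = q/p = (4/9)/(5/9) = 4/5. Substitution satisfies the recurrence; boundary conditions give:
  u_k = (1 − r^k) / (1 − r^N) = (1 − (4/5)^4) / (1 − (4/5)^8) = 625/881.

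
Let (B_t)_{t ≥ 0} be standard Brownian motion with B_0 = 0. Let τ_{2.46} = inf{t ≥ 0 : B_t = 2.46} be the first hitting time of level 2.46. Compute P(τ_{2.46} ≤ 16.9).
P(τ_{2.46} ≤ 16.9) = 2(1 − Φ(2.46/√16.9)) = 2(1 − Φ(0.5984)) ≈ 0.5496

By the reflection principle for standard BM, P(τ_b ≤ t) = 2 · P(B_t ≥ b). Since B_t ~ N(0, t), P(B_t ≥ 2.46) = 1 − Φ(2.46/√t) = 1 − Φ(2.46/√16.9) = 1 − Φ(0.5984) ≈ 0.27479. Doubling: P(τ_{2.46} ≤ 16.9) ≈ 2 · 0.27479 = 0.54958 ≈ 0.5496.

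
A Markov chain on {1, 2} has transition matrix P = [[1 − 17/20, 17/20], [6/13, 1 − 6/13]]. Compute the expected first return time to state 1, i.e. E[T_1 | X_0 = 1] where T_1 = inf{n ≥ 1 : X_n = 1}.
E[T_1 | X_0 = 1] = 1/π_1 = 341/120

For an irreducible recurrent Markov chain with stationary distribution π, E[T_i | X_0 = i] = 1/π_i (Kac's formula). Here π_1 = (6/13)/(17/20 + 6/13) = (6/13)/(341/260) = 120/341, so E[T_1 | X_0 = 1] = 1/π_1 = (17/20 + 6/13)/(6/13) = (341/260)/(6/13) = 341/120.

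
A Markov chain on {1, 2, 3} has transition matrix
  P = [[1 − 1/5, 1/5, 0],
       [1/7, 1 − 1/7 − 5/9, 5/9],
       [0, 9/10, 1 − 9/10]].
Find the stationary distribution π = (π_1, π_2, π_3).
π = (405/1322, 567/1322, 175/661)

This is a birth-death chain on three states, which satisfies detailed balance: π_1 · P_{12} = π_2 · P_{21} and π_2 · P_{23} = π_3 · P_{32}.
From π_1 · 1/5 = π_2 · 1/7: π_2/π_1 = (1/5)/(1/7) = 7/5.
From π_2 · 5/9 = π_3 · 9/10: π_3/π_2 = (5/9)/(9/10) = 50/81.
Take π_1 proportional to 1; then unnormalized π = (1, 7/5, 70/81). Normalize by dividing by the sum 1322/405:
  π = (405/1322, 567/1322, 175/661).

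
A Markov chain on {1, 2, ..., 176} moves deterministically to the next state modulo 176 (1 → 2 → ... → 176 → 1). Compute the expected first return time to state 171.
E[T_171 | X_0 = 171] = 176

The chain cycles deterministically, so starting at state 171 it returns in exactly 176 steps. Equivalently, the stationary distribution is uniform π_j = 1/176 for every state j, so by Kac's formula E[T_171] = 1/π_171 = 176.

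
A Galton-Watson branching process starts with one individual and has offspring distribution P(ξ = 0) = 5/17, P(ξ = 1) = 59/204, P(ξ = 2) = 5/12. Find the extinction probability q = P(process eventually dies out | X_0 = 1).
q = 12/17

The pgf is f(s) = 5/17 + 59/204·s + 5/12·s². The extinction probability q is the smallest fixed point of f in [0, 1]. Setting s = f(s):
  5/12·s² + (59/204 − 1)·s + 5/17 = 0
  5/12·s² − (5/17 + 5/12)·s + 5/17 = 0
which factors as (s − 1)·(5/12·s − 5/17) = 0, giving roots s = 1 and s = (5/17)/(5/12) = 12/17.
Mean offspring μ = 59/204 + 2·5/12 = 229/204 > 1 (supercritical), so q < 1. The extinction probability is the smaller root: q = (5/17)/(5/12) = 12/17.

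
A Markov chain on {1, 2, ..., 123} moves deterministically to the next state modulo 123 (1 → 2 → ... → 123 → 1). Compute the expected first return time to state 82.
E[T_82 | X_0 = 82] = 123

The chain cycles deterministically, so starting at state 82 it returns in exactly 123 steps. Equivalently, the stationary distribution is uniform π_j = 1/123 for every state j, so by Kac's formula E[T_82] = 1/π_82 = 123.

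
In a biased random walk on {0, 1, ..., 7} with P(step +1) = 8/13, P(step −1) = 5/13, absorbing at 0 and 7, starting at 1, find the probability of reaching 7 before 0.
P(hit 7 before 0) = (1 − (5/8)^1) / (1 − (5/8)^7) = 262144/673009

Let u_k denote P(reach 7 before 0 | start at k). Boundary: u_0 = 0, u_7 = 1. Recurrence: u_k = 8/13·u_{k+1} + 5/13·u_{k-1} for 1 ≤ k ≤ 6. Try u_k = A + B·r^k with r = q/p = (5/13)/(8/13) = 5/8. Substitution satisfies the recurrence; boundary conditions give:
  u_k = (1 − r^k) / (1 − r^N) = (1 − (5/8)^1) / (1 − (5/8)^7) = 262144/673009.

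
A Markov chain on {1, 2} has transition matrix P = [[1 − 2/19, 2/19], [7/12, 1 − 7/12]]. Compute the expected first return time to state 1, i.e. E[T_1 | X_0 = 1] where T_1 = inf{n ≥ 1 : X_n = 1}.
E[T_1 | X_0 = 1] = 1/π_1 = 157/133

For an irreducible recurrent Markov chain with stationary distribution π, E[T_i | X_0 = i] = 1/π_i (Kac's formula). Here π_1 = (7/12)/(2/19 + 7/12) = (7/12)/(157/228) = 133/157, so E[T_1 | X_0 = 1] = 1/π_1 = (2/19 + 7/12)/(7/12) = (157/228)/(7/12) = 157/133.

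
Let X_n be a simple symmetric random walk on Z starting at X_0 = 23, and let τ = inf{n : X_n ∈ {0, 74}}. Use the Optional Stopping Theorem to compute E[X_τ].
E[X_τ] = 23

X_n is a martingale and τ is a bounded-mean stopping time (indeed τ is finite a.s. with bounded expectation since the walk is in a bounded region). By the OST, E[X_τ] = E[X_0] = 23. Equivalently: E[X_τ] = 74 · P(hit 74 first) + 0 · P(hit 0 first) = 74 · (23/74) = 23.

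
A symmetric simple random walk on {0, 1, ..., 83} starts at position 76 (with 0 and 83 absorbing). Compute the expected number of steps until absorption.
E[τ | X_0 = 76] = 532

Let v_k = E[τ | X_0 = k]. Boundary: v_0 = v_83 = 0. Recurrence: v_k = 1 + (v_{k-1} + v_{k+1})/2 for 1 ≤ k ≤ 82. The particular solution to v_k − (v_{k-1} + v_{k+1})/2 = 1 is v_k = −k^2. Adding homogeneous solution A + B k and matching boundaries gives v_k = k (83 − k). Substituting k = 76: v_76 = 76 · 7 = 532.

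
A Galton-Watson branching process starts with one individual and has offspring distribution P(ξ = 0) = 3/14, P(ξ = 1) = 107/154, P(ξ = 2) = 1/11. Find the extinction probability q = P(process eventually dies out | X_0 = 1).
q = 1

Mean offspring μ = 0·3/14 + 1·107/154 + 2·1/11 = 135/154 ≤ 1. For μ ≤ 1 with offspring not concentrated at 1, the Galton-Watson process goes extinct almost surely, so q = 1.
(Algebraic check: The pgf is f(s) = 3/14 + 107/154·s + 1/11·s². The extinction probability q is the smallest fixed point of f in [0, 1]. Setting s = f(s):
  1/11·s² + (107/154 − 1)·s + 3/14 = 0
  1/11·s² − (3/14 + 1/11)·s + 3/14 = 0
which factors as (s − 1)·(1/11·s − 3/14) = 0, giving roots s = 1 and s = (3/14)/(1/11) = 33/14. Since 33/14 ≥ 1, the smallest root in [0, 1] is s = 1.)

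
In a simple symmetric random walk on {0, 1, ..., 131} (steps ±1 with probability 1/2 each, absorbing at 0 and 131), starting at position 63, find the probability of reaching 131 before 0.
P(hit 131 before 0) = 63/131

Let u_k = P(hit 131 before 0 | start at k). Then u_0 = 0, u_131 = 1, and u_k = u_{k-1}/2 + u_{k+1}/2 for 1 ≤ k ≤ 130. This harmonic recurrence is solved by u_k = k/131, giving u_63 = 63/131.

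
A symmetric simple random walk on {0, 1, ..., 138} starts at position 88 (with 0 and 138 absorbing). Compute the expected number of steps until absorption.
E[τ | X_0 = 88] = 4400

Let v_k = E[τ | X_0 = k]. Boundary: v_0 = v_138 = 0. Recurrence: v_k = 1 + (v_{k-1} + v_{k+1})/2 for 1 ≤ k ≤ 137. The particular solution to v_k − (v_{k-1} + v_{k+1})/2 = 1 is v_k = −k^2. Adding homogeneous solution A + B k and matching boundaries gives v_k = k (138 − k). Substituting k = 88: v_88 = 88 · 50 = 4400.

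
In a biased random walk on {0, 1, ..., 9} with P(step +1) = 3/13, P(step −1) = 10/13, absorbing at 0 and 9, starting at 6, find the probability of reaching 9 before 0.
P(hit 9 before 0) = (1 − (10/3)^6) / (1 − (10/3)^9) = 27729/1027729

Let u_k denote P(reach 9 before 0 | start at k). Boundary: u_0 = 0, u_9 = 1. Recurrence: u_k = 3/13·u_{k+1} + 10/13·u_{k-1} for 1 ≤ k ≤ 8. Try u_k = A + B·r^k with r = q/p = (10/13)/(3/13) = 10/3. Substitution satisfies the recurrence; boundary conditions give:
  u_k = (1 − r^k) / (1 − r^N) = (1 − (10/3)^6) / (1 − (10/3)^9) = 27729/1027729.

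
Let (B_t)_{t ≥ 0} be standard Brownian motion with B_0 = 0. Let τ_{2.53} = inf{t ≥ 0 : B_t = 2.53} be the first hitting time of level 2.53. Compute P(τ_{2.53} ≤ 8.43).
P(τ_{2.53} ≤ 8.43) = 2(1 − Φ(2.53/√8.43)) = 2(1 − Φ(0.8714)) ≈ 0.3835

By the reflection principle for standard BM, P(τ_b ≤ t) = 2 · P(B_t ≥ b). Since B_t ~ N(0, t), P(B_t ≥ 2.53) = 1 − Φ(2.53/√t) = 1 − Φ(2.53/√8.43) = 1 − Φ(0.8714) ≈ 0.19177. Doubling: P(τ_{2.53} ≤ 8.43) ≈ 2 · 0.19177 = 0.38354 ≈ 0.3835.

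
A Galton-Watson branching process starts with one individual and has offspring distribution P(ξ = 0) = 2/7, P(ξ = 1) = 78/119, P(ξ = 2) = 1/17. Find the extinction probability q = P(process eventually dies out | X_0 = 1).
q = 1

Mean offspring μ = 0·2/7 + 1·78/119 + 2·1/17 = 92/119 ≤ 1. For μ ≤ 1 with offspring not concentrated at 1, the Galton-Watson process goes extinct almost surely, so q = 1.
(Algebraic check: The pgf is f(s) = 2/7 + 78/119·s + 1/17·s². The extinction probability q is the smallest fixed point of f in [0, 1]. Setting s = f(s):
  1/17·s² + (78/119 − 1)·s + 2/7 = 0
  1/17·s² − (2/7 + 1/17)·s + 2/7 = 0
which factors as (s − 1)·(1/17·s − 2/7) = 0, giving roots s = 1 and s = (2/7)/(1/17) = 34/7. Since 34/7 ≥ 1, the smallest root in [0, 1] is s = 1.)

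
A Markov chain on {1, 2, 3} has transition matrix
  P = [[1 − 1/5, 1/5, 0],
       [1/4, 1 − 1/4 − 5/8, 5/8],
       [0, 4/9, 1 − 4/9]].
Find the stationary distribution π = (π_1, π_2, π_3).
π = (40/117, 32/117, 5/13)

This is a birth-death chain on three states, which satisfies detailed balance: π_1 · P_{12} = π_2 · P_{21} and π_2 · P_{23} = π_3 · P_{32}.
From π_1 · 1/5 = π_2 · 1/4: π_2/π_1 = (1/5)/(1/4) = 4/5.
From π_2 · 5/8 = π_3 · 4/9: π_3/π_2 = (5/8)/(4/9) = 45/32.
Take π_1 proportional to 1; then unnormalized π = (1, 4/5, 9/8). Normalize by dividing by the sum 117/40:
  π = (40/117, 32/117, 5/13).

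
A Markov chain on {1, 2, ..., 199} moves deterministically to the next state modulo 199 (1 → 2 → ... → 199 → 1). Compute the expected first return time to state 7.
E[T_7 | X_0 = 7] = 199

The chain cycles deterministically, so starting at state 7 it returns in exactly 199 steps. Equivalently, the stationary distribution is uniform π_j = 1/199 for every state j, so by Kac's formula E[T_7] = 1/π_7 = 199.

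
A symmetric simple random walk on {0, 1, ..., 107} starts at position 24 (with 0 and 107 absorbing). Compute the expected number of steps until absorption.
E[τ | X_0 = 24] = 1992

Let v_k = E[τ | X_0 = k]. Boundary: v_0 = v_107 = 0. Recurrence: v_k = 1 + (v_{k-1} + v_{k+1})/2 for 1 ≤ k ≤ 106. The particular solution to v_k − (v_{k-1} + v_{k+1})/2 = 1 is v_k = −k^2. Adding homogeneous solution A + B k and matching boundaries gives v_k = k (107 − k). Substituting k = 24: v_24 = 24 · 83 = 1992.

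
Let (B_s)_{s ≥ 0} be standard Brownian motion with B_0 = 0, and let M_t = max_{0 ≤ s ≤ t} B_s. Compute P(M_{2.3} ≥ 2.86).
P(M_{2.3} ≥ 2.86) = 2·P(B_{2.3} ≥ 2.86) = 2(1 − Φ(2.86/√2.3)) ≈ 0.0593

By the reflection principle for Brownian motion, P(M_t ≥ a) = 2 · P(B_t ≥ a) for a ≥ 0. Since B_t ~ N(0, t), P(B_t ≥ 2.86) = 1 − Φ(2.86/√t) = 1 − Φ(2.86/√2.3) = 1 − Φ(1.8858). So
  P(M_{2.3} ≥ 2.86) = 2(1 − Φ(1.8858)) ≈ 0.0593.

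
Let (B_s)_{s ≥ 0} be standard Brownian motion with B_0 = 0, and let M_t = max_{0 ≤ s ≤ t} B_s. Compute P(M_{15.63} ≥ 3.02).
P(M_{15.63} ≥ 3.02) = 2·P(B_{15.63} ≥ 3.02) = 2(1 − Φ(3.02/√15.63)) ≈ 0.4449

By the reflection principle for Brownian motion, P(M_t ≥ a) = 2 · P(B_t ≥ a) for a ≥ 0. Since B_t ~ N(0, t), P(B_t ≥ 3.02) = 1 − Φ(3.02/√t) = 1 − Φ(3.02/√15.63) = 1 − Φ(0.7639). So
  P(M_{15.63} ≥ 3.02) = 2(1 − Φ(0.7639)) ≈ 0.4449.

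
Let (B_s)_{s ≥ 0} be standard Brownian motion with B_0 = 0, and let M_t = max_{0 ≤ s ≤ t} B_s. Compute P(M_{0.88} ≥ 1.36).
P(M_{0.88} ≥ 1.36) = 2·P(B_{0.88} ≥ 1.36) = 2(1 − Φ(1.36/√0.88)) ≈ 0.1471

By the reflection principle for Brownian motion, P(M_t ≥ a) = 2 · P(B_t ≥ a) for a ≥ 0. Since B_t ~ N(0, t), P(B_t ≥ 1.36) = 1 − Φ(1.36/√t) = 1 − Φ(1.36/√0.88) = 1 − Φ(1.4498). So
  P(M_{0.88} ≥ 1.36) = 2(1 − Φ(1.4498)) ≈ 0.1471.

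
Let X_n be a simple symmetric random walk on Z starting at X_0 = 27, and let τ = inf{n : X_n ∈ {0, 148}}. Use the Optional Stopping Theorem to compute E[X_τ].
E[X_τ] = 27

X_n is a martingale and τ is a bounded-mean stopping time (indeed τ is finite a.s. with bounded expectation since the walk is in a bounded region). By the OST, E[X_τ] = E[X_0] = 27. Equivalently: E[X_τ] = 148 · P(hit 148 first) + 0 · P(hit 0 first) = 148 · (27/148) = 27.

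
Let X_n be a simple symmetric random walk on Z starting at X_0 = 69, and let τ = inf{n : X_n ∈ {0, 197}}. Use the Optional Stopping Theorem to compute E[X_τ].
E[X_τ] = 69

X_n is a martingale and τ is a bounded-mean stopping time (indeed τ is finite a.s. with bounded expectation since the walk is in a bounded region). By the OST, E[X_τ] = E[X_0] = 69. Equivalently: E[X_τ] = 197 · P(hit 197 first) + 0 · P(hit 0 first) = 197 · (69/197) = 69.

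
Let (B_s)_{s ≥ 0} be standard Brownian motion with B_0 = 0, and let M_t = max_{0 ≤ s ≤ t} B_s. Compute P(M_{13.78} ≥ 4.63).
P(M_{13.78} ≥ 4.63) = 2·P(B_{13.78} ≥ 4.63) = 2(1 − Φ(4.63/√13.78)) ≈ 0.2123

By the reflection principle for Brownian motion, P(M_t ≥ a) = 2 · P(B_t ≥ a) for a ≥ 0. Since B_t ~ N(0, t), P(B_t ≥ 4.63) = 1 − Φ(4.63/√t) = 1 − Φ(4.63/√13.78) = 1 − Φ(1.2473). So
  P(M_{13.78} ≥ 4.63) = 2(1 − Φ(1.2473)) ≈ 0.2123.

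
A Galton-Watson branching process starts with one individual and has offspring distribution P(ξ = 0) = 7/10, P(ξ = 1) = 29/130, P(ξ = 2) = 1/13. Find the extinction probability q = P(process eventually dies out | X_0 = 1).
q = 1

Mean offspring μ = 0·7/10 + 1·29/130 + 2·1/13 = 49/130 ≤ 1. For μ ≤ 1 with offspring not concentrated at 1, the Galton-Watson process goes extinct almost surely, so q = 1.
(Algebraic check: The pgf is f(s) = 7/10 + 29/130·s + 1/13·s². The extinction probability q is the smallest fixed point of f in [0, 1]. Setting s = f(s):
  1/13·s² + (29/130 − 1)·s + 7/10 = 0
  1/13·s² − (7/10 + 1/13)·s + 7/10 = 0
which factors as (s − 1)·(1/13·s − 7/10) = 0, giving roots s = 1 and s = (7/10)/(1/13) = 91/10. Since 91/10 ≥ 1, the smallest root in [0, 1] is s = 1.)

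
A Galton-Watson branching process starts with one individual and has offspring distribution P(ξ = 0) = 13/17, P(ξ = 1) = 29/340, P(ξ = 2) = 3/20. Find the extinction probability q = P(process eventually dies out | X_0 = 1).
q = 1

Mean offspring μ = 0·13/17 + 1·29/340 + 2·3/20 = 131/340 ≤ 1. For μ ≤ 1 with offspring not concentrated at 1, the Galton-Watson process goes extinct almost surely, so q = 1.
(Algebraic check: The pgf is f(s) = 13/17 + 29/340·s + 3/20·s². The extinction probability q is the smallest fixed point of f in [0, 1]. Setting s = f(s):
  3/20·s² + (29/340 − 1)·s + 13/17 = 0
  3/20·s² − (13/17 + 3/20)·s + 13/17 = 0
which factors as (s − 1)·(3/20·s − 13/17) = 0, giving roots s = 1 and s = (13/17)/(3/20) = 260/51. Since 260/51 ≥ 1, the smallest root in [0, 1] is s = 1.)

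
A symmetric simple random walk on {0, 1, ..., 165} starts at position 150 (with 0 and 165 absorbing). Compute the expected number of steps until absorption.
E[τ | X_0 = 150] = 2250

Let v_k = E[τ | X_0 = k]. Boundary: v_0 = v_165 = 0. Recurrence: v_k = 1 + (v_{k-1} + v_{k+1})/2 for 1 ≤ k ≤ 164. The particular solution to v_k − (v_{k-1} + v_{k+1})/2 = 1 is v_k = −k^2. Adding homogeneous solution A + B k and matching boundaries gives v_k = k (165 − k). Substituting k = 150: v_150 = 150 · 15 = 2250.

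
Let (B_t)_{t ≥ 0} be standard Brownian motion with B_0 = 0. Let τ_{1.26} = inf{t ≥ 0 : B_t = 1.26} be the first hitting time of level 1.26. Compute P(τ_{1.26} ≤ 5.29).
P(τ_{1.26} ≤ 5.29) = 2(1 − Φ(1.26/√5.29)) = 2(1 − Φ(0.5478)) ≈ 0.5838

By the reflection principle for standard BM, P(τ_b ≤ t) = 2 · P(B_t ≥ b). Since B_t ~ N(0, t), P(B_t ≥ 1.26) = 1 − Φ(1.26/√t) = 1 − Φ(1.26/√5.29) = 1 − Φ(0.5478) ≈ 0.29191. Doubling: P(τ_{1.26} ≤ 5.29) ≈ 2 · 0.29191 = 0.58382 ≈ 0.5838.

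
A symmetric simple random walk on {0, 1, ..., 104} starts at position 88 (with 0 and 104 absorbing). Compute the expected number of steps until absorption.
E[τ | X_0 = 88] = 1408

Let v_k = E[τ | X_0 = k]. Boundary: v_0 = v_104 = 0. Recurrence: v_k = 1 + (v_{k-1} + v_{k+1})/2 for 1 ≤ k ≤ 103. The particular solution to v_k − (v_{k-1} + v_{k+1})/2 = 1 is v_k = −k^2. Adding homogeneous solution A + B k and matching boundaries gives v_k = k (104 − k). Substituting k = 88: v_88 = 88 · 16 = 1408.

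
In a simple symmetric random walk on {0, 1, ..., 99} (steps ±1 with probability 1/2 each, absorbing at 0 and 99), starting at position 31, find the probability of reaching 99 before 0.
P(hit 99 before 0) = 31/99

Let u_k = P(hit 99 before 0 | start at k). Then u_0 = 0, u_99 = 1, and u_k = u_{k-1}/2 + u_{k+1}/2 for 1 ≤ k ≤ 98. This harmonic recurrence is solved by u_k = k/99, giving u_31 = 31/99.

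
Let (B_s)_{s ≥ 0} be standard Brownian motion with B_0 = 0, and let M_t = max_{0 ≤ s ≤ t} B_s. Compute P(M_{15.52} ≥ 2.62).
P(M_{15.52} ≥ 2.62) = 2·P(B_{15.52} ≥ 2.62) = 2(1 − Φ(2.62/√15.52)) ≈ 0.5060

By the reflection principle for Brownian motion, P(M_t ≥ a) = 2 · P(B_t ≥ a) for a ≥ 0. Since B_t ~ N(0, t), P(B_t ≥ 2.62) = 1 − Φ(2.62/√t) = 1 − Φ(2.62/√15.52) = 1 − Φ(0.6651). So
  P(M_{15.52} ≥ 2.62) = 2(1 − Φ(0.6651)) ≈ 0.5060.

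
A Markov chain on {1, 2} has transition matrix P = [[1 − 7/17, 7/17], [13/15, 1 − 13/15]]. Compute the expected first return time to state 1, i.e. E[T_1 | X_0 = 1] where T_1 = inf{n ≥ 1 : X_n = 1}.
E[T_1 | X_0 = 1] = 1/π_1 = 326/221

For an irreducible recurrent Markov chain with stationary distribution π, E[T_i | X_0 = i] = 1/π_i (Kac's formula). Here π_1 = (13/15)/(7/17 + 13/15) = (13/15)/(326/255) = 221/326, so E[T_1 | X_0 = 1] = 1/π_1 = (7/17 + 13/15)/(13/15) = (326/255)/(13/15) = 326/221.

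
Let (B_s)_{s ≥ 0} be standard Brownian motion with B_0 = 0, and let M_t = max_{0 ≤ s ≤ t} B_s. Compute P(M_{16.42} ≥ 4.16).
P(M_{16.42} ≥ 4.16) = 2·P(B_{16.42} ≥ 4.16) = 2(1 − Φ(4.16/√16.42)) ≈ 0.3046

By the reflection principle for Brownian motion, P(M_t ≥ a) = 2 · P(B_t ≥ a) for a ≥ 0. Since B_t ~ N(0, t), P(B_t ≥ 4.16) = 1 − Φ(4.16/√t) = 1 − Φ(4.16/√16.42) = 1 − Φ(1.0266). So
  P(M_{16.42} ≥ 4.16) = 2(1 − Φ(1.0266)) ≈ 0.3046.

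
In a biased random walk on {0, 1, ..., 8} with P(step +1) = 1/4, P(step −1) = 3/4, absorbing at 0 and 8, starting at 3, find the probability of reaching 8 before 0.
P(hit 8 before 0) = (1 − (3)^3) / (1 − (3)^8) = 13/3280

Let u_k denote P(reach 8 before 0 | start at k). Boundary: u_0 = 0, u_8 = 1. Recurrence: u_k = 1/4·u_{k+1} + 3/4·u_{k-1} for 1 ≤ k ≤ 7. Try u_k = A + B·r^k with r = q/p = (3/4)/(1/4) = 3. Substitution satisfies the recurrence; boundary conditions give:
  u_k = (1 − r^k) / (1 − r^N) = (1 − (3)^3) / (1 − (3)^8) = 13/3280.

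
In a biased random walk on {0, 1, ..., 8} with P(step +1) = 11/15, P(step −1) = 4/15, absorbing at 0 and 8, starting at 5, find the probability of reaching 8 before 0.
P(hit 8 before 0) = (1 − (4/11)^5) / (1 − (4/11)^8) = 30427991/30613335

Let u_k denote P(reach 8 before 0 | start at k). Boundary: u_0 = 0, u_8 = 1. Recurrence: u_k = 11/15·u_{k+1} + 4/15·u_{k-1} for 1 ≤ k ≤ 7. Try u_k = A + B·r^k with r = q/p = (4/15)/(11/15) = 4/11. Substitution satisfies the recurrence; boundary conditions give:
  u_k = (1 − r^k) / (1 − r^N) = (1 − (4/11)^5) / (1 − (4/11)^8) = 30427991/30613335.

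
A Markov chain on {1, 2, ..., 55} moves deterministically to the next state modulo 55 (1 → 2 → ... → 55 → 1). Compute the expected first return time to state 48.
E[T_48 | X_0 = 48] = 55

The chain cycles deterministically, so starting at state 48 it returns in exactly 55 steps. Equivalently, the stationary distribution is uniform π_j = 1/55 for every state j, so by Kac's formula E[T_48] = 1/π_48 = 55.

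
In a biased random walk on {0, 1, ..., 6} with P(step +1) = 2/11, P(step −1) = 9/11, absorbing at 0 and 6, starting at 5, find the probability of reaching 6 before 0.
P(hit 6 before 0) = (1 − (9/2)^5) / (1 − (9/2)^6) = 16862/75911

Let u_k denote P(reach 6 before 0 | start at k). Boundary: u_0 = 0, u_6 = 1. Recurrence: u_k = 2/11·u_{k+1} + 9/11·u_{k-1} for 1 ≤ k ≤ 5. Try u_k = A + B·r^k with r = q/p = (9/11)/(2/11) = 9/2. Substitution satisfies the recurrence; boundary conditions give:
  u_k = (1 − r^k) / (1 − r^N) = (1 − (9/2)^5) / (1 − (9/2)^6) = 16862/75911.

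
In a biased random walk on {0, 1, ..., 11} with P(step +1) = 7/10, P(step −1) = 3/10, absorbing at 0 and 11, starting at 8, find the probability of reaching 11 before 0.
P(hit 11 before 0) = (1 − (3/7)^8) / (1 − (3/7)^11) = 493769080/494287399

Let u_k denote P(reach 11 before 0 | start at k). Boundary: u_0 = 0, u_11 = 1. Recurrence: u_k = 7/10·u_{k+1} + 3/10·u_{k-1} for 1 ≤ k ≤ 10. Try u_k = A + B·r^k with r = q/p = (3/10)/(7/10) = 3/7. Substitution satisfies the recurrence; boundary conditions give:
  u_k = (1 − r^k) / (1 − r^N) = (1 − (3/7)^8) / (1 − (3/7)^11) = 493769080/494287399.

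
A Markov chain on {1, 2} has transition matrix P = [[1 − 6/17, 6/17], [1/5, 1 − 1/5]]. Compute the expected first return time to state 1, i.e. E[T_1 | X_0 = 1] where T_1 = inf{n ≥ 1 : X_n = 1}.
E[T_1 | X_0 = 1] = 1/π_1 = 47/17

For an irreducible recurrent Markov chain with stationary distribution π, E[T_i | X_0 = i] = 1/π_i (Kac's formula). Here π_1 = (1/5)/(6/17 + 1/5) = (1/5)/(47/85) = 17/47, so E[T_1 | X_0 = 1] = 1/π_1 = (6/17 + 1/5)/(1/5) = (47/85)/(1/5) = 47/17.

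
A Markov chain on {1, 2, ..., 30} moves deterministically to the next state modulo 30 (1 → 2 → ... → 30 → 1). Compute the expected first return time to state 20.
E[T_20 | X_0 = 20] = 30

The chain cycles deterministically, so starting at state 20 it returns in exactly 30 steps. Equivalently, the stationary distribution is uniform π_j = 1/30 for every state j, so by Kac's formula E[T_20] = 1/π_20 = 30.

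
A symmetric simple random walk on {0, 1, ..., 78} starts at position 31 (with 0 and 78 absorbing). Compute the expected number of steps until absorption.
E[τ | X_0 = 31] = 1457

Let v_k = E[τ | X_0 = k]. Boundary: v_0 = v_78 = 0. Recurrence: v_k = 1 + (v_{k-1} + v_{k+1})/2 for 1 ≤ k ≤ 77. The particular solution to v_k − (v_{k-1} + v_{k+1})/2 = 1 is v_k = −k^2. Adding homogeneous solution A + B k and matching boundaries gives v_k = k (78 − k). Substituting k = 31: v_31 = 31 · 47 = 1457.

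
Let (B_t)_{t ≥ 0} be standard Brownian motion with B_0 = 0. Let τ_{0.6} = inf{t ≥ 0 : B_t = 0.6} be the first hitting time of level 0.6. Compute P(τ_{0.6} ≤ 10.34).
P(τ_{0.6} ≤ 10.34) = 2(1 − Φ(0.6/√10.34)) = 2(1 − Φ(0.1866)) ≈ 0.8520

By the reflection principle for standard BM, P(τ_b ≤ t) = 2 · P(B_t ≥ b). Since B_t ~ N(0, t), P(B_t ≥ 0.6) = 1 − Φ(0.6/√t) = 1 − Φ(0.6/√10.34) = 1 − Φ(0.1866) ≈ 0.42599. Doubling: P(τ_{0.6} ≤ 10.34) ≈ 2 · 0.42599 = 0.85198 ≈ 0.8520.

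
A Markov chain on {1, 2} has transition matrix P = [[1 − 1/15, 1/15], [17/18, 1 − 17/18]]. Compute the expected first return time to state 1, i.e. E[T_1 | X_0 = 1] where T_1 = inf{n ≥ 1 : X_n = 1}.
E[T_1 | X_0 = 1] = 1/π_1 = 91/85

For an irreducible recurrent Markov chain with stationary distribution π, E[T_i | X_0 = i] = 1/π_i (Kac's formula). Here π_1 = (17/18)/(1/15 + 17/18) = (17/18)/(91/90) = 85/91, so E[T_1 | X_0 = 1] = 1/π_1 = (1/15 + 17/18)/(17/18) = (91/90)/(17/18) = 91/85.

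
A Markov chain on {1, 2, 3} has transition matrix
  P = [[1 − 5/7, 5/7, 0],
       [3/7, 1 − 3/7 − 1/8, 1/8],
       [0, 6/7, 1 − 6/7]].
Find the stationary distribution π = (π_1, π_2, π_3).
π = (144/419, 240/419, 35/419)

This is a birth-death chain on three states, which satisfies detailed balance: π_1 · P_{12} = π_2 · P_{21} and π_2 · P_{23} = π_3 · P_{32}.
From π_1 · 5/7 = π_2 · 3/7: π_2/π_1 = (5/7)/(3/7) = 5/3.
From π_2 · 1/8 = π_3 · 6/7: π_3/π_2 = (1/8)/(6/7) = 7/48.
Take π_1 proportional to 1; then unnormalized π = (1, 5/3, 35/144). Normalize by dividing by the sum 419/144:
  π = (144/419, 240/419, 35/419).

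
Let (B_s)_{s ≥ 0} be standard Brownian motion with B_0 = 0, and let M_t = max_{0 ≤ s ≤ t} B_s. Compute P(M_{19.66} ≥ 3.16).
P(M_{19.66} ≥ 3.16) = 2·P(B_{19.66} ≥ 3.16) = 2(1 − Φ(3.16/√19.66)) ≈ 0.4760

By the reflection principle for Brownian motion, P(M_t ≥ a) = 2 · P(B_t ≥ a) for a ≥ 0. Since B_t ~ N(0, t), P(B_t ≥ 3.16) = 1 − Φ(3.16/√t) = 1 − Φ(3.16/√19.66) = 1 − Φ(0.7127). So
  P(M_{19.66} ≥ 3.16) = 2(1 − Φ(0.7127)) ≈ 0.4760.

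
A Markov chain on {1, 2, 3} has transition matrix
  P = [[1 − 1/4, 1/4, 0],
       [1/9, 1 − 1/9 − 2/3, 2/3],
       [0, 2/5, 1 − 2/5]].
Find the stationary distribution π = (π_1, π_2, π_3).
π = (1/7, 9/28, 15/28)

This is a birth-death chain on three states, which satisfies detailed balance: π_1 · P_{12} = π_2 · P_{21} and π_2 · P_{23} = π_3 · P_{32}.
From π_1 · 1/4 = π_2 · 1/9: π_2/π_1 = (1/4)/(1/9) = 9/4.
From π_2 · 2/3 = π_3 · 2/5: π_3/π_2 = (2/3)/(2/5) = 5/3.
Take π_1 proportional to 1; then unnormalized π = (1, 9/4, 15/4). Normalize by dividing by the sum 7:
  π = (1/7, 9/28, 15/28).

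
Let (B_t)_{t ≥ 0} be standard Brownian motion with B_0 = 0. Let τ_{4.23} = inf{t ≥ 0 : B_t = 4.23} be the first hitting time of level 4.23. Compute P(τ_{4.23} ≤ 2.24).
P(τ_{4.23} ≤ 2.24) = 2(1 − Φ(4.23/√2.24)) = 2(1 − Φ(2.8263)) ≈ 0.0047

By the reflection principle for standard BM, P(τ_b ≤ t) = 2 · P(B_t ≥ b). Since B_t ~ N(0, t), P(B_t ≥ 4.23) = 1 − Φ(4.23/√t) = 1 − Φ(4.23/√2.24) = 1 − Φ(2.8263) ≈ 0.00235. Doubling: P(τ_{4.23} ≤ 2.24) ≈ 2 · 0.00235 = 0.00470 ≈ 0.0047.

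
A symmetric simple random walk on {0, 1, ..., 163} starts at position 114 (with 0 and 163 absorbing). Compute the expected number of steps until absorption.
E[τ | X_0 = 114] = 5586

Let v_k = E[τ | X_0 = k]. Boundary: v_0 = v_163 = 0. Recurrence: v_k = 1 + (v_{k-1} + v_{k+1})/2 for 1 ≤ k ≤ 162. The particular solution to v_k − (v_{k-1} + v_{k+1})/2 = 1 is v_k = −k^2. Adding homogeneous solution A + B k and matching boundaries gives v_k = k (163 − k). Substituting k = 114: v_114 = 114 · 49 = 5586.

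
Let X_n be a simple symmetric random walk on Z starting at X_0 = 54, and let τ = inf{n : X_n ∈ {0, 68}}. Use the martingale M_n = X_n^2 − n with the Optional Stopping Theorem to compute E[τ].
E[τ] = 756

M_n = X_n^2 − n is a martingale (since E[X_{n+1}^2 | F_n] = X_n^2 + 1). By OST (τ has finite mean in a bounded region), E[M_τ] = E[M_0] = X_0^2 − 0 = 54^2 = 2916. Also E[M_τ] = E[X_τ^2] − E[τ]. The walk exits at 0 or 68, with P(hit 68 first) = 54/68, so E[X_τ^2] = 68^2 · 54/68 + 0 = 3672. Thus E[τ] = E[X_τ^2] − E[M_τ] = 3672 − 2916 = 756 = 54(68 − 54) = 756.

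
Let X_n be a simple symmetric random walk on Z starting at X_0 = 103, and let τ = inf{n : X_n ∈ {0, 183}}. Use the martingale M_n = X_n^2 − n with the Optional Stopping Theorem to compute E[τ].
E[τ] = 8240

M_n = X_n^2 − n is a martingale (since E[X_{n+1}^2 | F_n] = X_n^2 + 1). By OST (τ has finite mean in a bounded region), E[M_τ] = E[M_0] = X_0^2 − 0 = 103^2 = 10609. Also E[M_τ] = E[X_τ^2] − E[τ]. The walk exits at 0 or 183, with P(hit 183 first) = 103/183, so E[X_τ^2] = 183^2 · 103/183 + 0 = 18849. Thus E[τ] = E[X_τ^2] − E[M_τ] = 18849 − 10609 = 8240 = 103(183 − 103) = 8240.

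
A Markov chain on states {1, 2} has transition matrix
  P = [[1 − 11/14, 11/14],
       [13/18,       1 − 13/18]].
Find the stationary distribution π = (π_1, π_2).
π_1 = 91/190, π_2 = 99/190

Solve πP = π with π_1 + π_2 = 1. From πP = π: π_1 · (1 − 11/14) + π_2 · 13/18 = π_1 ⇒ π_2 · 13/18 = π_1 · 11/14 ⇒ π_2/π_1 = (11/14)/(13/18) = 99/91. Together with π_1 + π_2 = 1:
  π_1 = (13/18)/(11/14 + 13/18) = (13/18)/(95/63) = 91/190,
  π_2 = (11/14)/(11/14 + 13/18) = (11/14)/(95/63) = 99/190.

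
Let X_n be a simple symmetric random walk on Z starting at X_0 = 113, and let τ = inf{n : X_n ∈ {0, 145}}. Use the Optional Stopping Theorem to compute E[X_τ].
E[X_τ] = 113

X_n is a martingale and τ is a bounded-mean stopping time (indeed τ is finite a.s. with bounded expectation since the walk is in a bounded region). By the OST, E[X_τ] = E[X_0] = 113. Equivalently: E[X_τ] = 145 · P(hit 145 first) + 0 · P(hit 0 first) = 145 · (113/145) = 113.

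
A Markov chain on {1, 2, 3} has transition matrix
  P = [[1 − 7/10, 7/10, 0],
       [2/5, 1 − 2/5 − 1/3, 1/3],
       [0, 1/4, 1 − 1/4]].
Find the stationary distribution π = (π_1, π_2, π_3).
π = (12/61, 21/61, 28/61)

This is a birth-death chain on three states, which satisfies detailed balance: π_1 · P_{12} = π_2 · P_{21} and π_2 · P_{23} = π_3 · P_{32}.
From π_1 · 7/10 = π_2 · 2/5: π_2/π_1 = (7/10)/(2/5) = 7/4.
From π_2 · 1/3 = π_3 · 1/4: π_3/π_2 = (1/3)/(1/4) = 4/3.
Take π_1 proportional to 1; then unnormalized π = (1, 7/4, 7/3). Normalize by dividing by the sum 61/12:
  π = (12/61, 21/61, 28/61).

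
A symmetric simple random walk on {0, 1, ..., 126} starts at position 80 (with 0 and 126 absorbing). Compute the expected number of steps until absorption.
E[τ | X_0 = 80] = 3680

Let v_k = E[τ | X_0 = k]. Boundary: v_0 = v_126 = 0. Recurrence: v_k = 1 + (v_{k-1} + v_{k+1})/2 for 1 ≤ k ≤ 125. The particular solution to v_k − (v_{k-1} + v_{k+1})/2 = 1 is v_k = −k^2. Adding homogeneous solution A + B k and matching boundaries gives v_k = k (126 − k). Substituting k = 80: v_80 = 80 · 46 = 3680.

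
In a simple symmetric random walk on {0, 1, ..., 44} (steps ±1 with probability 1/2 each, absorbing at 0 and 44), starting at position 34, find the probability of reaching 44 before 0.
P(hit 44 before 0) = 34/44 = 17/22

Let u_k = P(hit 44 before 0 | start at k). Then u_0 = 0, u_44 = 1, and u_k = u_{k-1}/2 + u_{k+1}/2 for 1 ≤ k ≤ 43. This harmonic recurrence is solved by u_k = k/44, giving u_34 = 34/44 = 17/22.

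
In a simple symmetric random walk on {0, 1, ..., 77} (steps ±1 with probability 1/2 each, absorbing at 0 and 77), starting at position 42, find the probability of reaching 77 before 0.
P(hit 77 before 0) = 42/77 = 6/11

Let u_k = P(hit 77 before 0 | start at k). Then u_0 = 0, u_77 = 1, and u_k = u_{k-1}/2 + u_{k+1}/2 for 1 ≤ k ≤ 76. This harmonic recurrence is solved by u_k = k/77, giving u_42 = 42/77 = 6/11.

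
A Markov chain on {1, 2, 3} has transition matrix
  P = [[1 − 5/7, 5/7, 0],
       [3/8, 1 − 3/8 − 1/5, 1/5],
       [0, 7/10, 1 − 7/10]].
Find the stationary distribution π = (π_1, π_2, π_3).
π = (49/169, 280/507, 80/507)

This is a birth-death chain on three states, which satisfies detailed balance: π_1 · P_{12} = π_2 · P_{21} and π_2 · P_{23} = π_3 · P_{32}.
From π_1 · 5/7 = π_2 · 3/8: π_2/π_1 = (5/7)/(3/8) = 40/21.
From π_2 · 1/5 = π_3 · 7/10: π_3/π_2 = (1/5)/(7/10) = 2/7.
Take π_1 proportional to 1; then unnormalized π = (1, 40/21, 80/147). Normalize by dividing by the sum 169/49:
  π = (49/169, 280/507, 80/507).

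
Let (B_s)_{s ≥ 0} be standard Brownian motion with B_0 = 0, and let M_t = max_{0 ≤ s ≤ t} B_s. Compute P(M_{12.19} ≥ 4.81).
P(M_{12.19} ≥ 4.81) = 2·P(B_{12.19} ≥ 4.81) = 2(1 − Φ(4.81/√12.19)) ≈ 0.1683

By the reflection principle for Brownian motion, P(M_t ≥ a) = 2 · P(B_t ≥ a) for a ≥ 0. Since B_t ~ N(0, t), P(B_t ≥ 4.81) = 1 − Φ(4.81/√t) = 1 − Φ(4.81/√12.19) = 1 − Φ(1.3777). So
  P(M_{12.19} ≥ 4.81) = 2(1 − Φ(1.3777)) ≈ 0.1683.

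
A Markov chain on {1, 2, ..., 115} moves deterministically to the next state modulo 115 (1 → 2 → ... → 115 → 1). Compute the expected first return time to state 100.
E[T_100 | X_0 = 100] = 115

The chain cycles deterministically, so starting at state 100 it returns in exactly 115 steps. Equivalently, the stationary distribution is uniform π_j = 1/115 for every state j, so by Kac's formula E[T_100] = 1/π_100 = 115.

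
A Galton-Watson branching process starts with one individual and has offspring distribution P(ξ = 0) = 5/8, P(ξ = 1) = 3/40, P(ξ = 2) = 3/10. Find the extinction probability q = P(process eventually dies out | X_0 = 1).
q = 1

Mean offspring μ = 0·5/8 + 1·3/40 + 2·3/10 = 27/40 ≤ 1. For μ ≤ 1 with offspring not concentrated at 1, the Galton-Watson process goes extinct almost surely, so q = 1.
(Algebraic check: The pgf is f(s) = 5/8 + 3/40·s + 3/10·s². The extinction probability q is the smallest fixed point of f in [0, 1]. Setting s = f(s):
  3/10·s² + (3/40 − 1)·s + 5/8 = 0
  3/10·s² − (5/8 + 3/10)·s + 5/8 = 0
which factors as (s − 1)·(3/10·s − 5/8) = 0, giving roots s = 1 and s = (5/8)/(3/10) = 25/12. Since 25/12 ≥ 1, the smallest root in [0, 1] is s = 1.)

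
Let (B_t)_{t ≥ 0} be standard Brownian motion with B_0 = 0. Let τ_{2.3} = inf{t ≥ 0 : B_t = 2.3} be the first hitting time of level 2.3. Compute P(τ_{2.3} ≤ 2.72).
P(τ_{2.3} ≤ 2.72) = 2(1 − Φ(2.3/√2.72)) = 2(1 − Φ(1.3946)) ≈ 0.1631

By the reflection principle for standard BM, P(τ_b ≤ t) = 2 · P(B_t ≥ b). Since B_t ~ N(0, t), P(B_t ≥ 2.3) = 1 − Φ(2.3/√t) = 1 − Φ(2.3/√2.72) = 1 − Φ(1.3946) ≈ 0.08157. Doubling: P(τ_{2.3} ≤ 2.72) ≈ 2 · 0.08157 = 0.16314 ≈ 0.1631.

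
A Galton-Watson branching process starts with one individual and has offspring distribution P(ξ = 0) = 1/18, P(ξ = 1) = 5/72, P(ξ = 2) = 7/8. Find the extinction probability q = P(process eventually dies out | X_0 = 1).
q = 4/63

The pgf is f(s) = 1/18 + 5/72·s + 7/8·s². The extinction probability q is the smallest fixed point of f in [0, 1]. Setting s = f(s):
  7/8·s² + (5/72 − 1)·s + 1/18 = 0
  7/8·s² − (1/18 + 7/8)·s + 1/18 = 0
which factors as (s − 1)·(7/8·s − 1/18) = 0, giving roots s = 1 and s = (1/18)/(7/8) = 4/63.
Mean offspring μ = 5/72 + 2·7/8 = 131/72 > 1 (supercritical), so q < 1. The extinction probability is the smaller root: q = (1/18)/(7/8) = 4/63.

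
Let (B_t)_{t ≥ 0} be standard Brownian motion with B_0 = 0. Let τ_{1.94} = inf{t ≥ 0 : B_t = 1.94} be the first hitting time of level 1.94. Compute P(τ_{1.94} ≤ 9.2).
P(τ_{1.94} ≤ 9.2) = 2(1 − Φ(1.94/√9.2)) = 2(1 − Φ(0.6396)) ≈ 0.5224

By the reflection principle for standard BM, P(τ_b ≤ t) = 2 · P(B_t ≥ b). Since B_t ~ N(0, t), P(B_t ≥ 1.94) = 1 − Φ(1.94/√t) = 1 − Φ(1.94/√9.2) = 1 − Φ(0.6396) ≈ 0.26122. Doubling: P(τ_{1.94} ≤ 9.2) ≈ 2 · 0.26122 = 0.52244 ≈ 0.5224.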